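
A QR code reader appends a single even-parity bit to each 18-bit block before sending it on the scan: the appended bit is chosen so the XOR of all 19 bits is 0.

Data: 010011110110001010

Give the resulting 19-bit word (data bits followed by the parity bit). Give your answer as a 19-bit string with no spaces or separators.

XOR of the 18 data bits: 0⊕1⊕0⊕0⊕1⊕1⊕1⊕1⊕0⊕1⊕1⊕0⊕0⊕0⊕1⊕0⊕1⊕0 = 1
Parity bit = 1 (so all 19 bits XOR to 0).

0100111101100010101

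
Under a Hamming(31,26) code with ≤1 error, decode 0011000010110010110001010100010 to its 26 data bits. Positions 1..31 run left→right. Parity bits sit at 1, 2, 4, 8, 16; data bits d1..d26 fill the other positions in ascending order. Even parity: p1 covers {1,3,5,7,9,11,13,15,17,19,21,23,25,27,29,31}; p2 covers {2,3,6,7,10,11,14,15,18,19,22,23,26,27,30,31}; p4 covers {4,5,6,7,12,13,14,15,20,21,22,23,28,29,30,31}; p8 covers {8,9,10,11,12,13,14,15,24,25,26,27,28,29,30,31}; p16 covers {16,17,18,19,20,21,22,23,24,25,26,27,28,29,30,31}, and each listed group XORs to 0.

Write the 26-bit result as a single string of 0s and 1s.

10001011000110001010100010

s1 (pos 1,3,5,7,9,11,13,15,17,19,21,23,25,27,29,31): 0⊕1⊕0⊕0⊕1⊕1⊕0⊕1⊕1⊕0⊕0⊕0⊕0⊕0⊕0⊕0 = 1
s2 (pos 2,3,6,7,10,11,14,15,18,19,22,23,26,27,30,31): 0⊕1⊕0⊕0⊕0⊕1⊕0⊕1⊕1⊕0⊕1⊕0⊕1⊕0⊕1⊕0 = 1
s4 (pos 4,5,6,7,12,13,14,15,20,21,22,23,28,29,30,31): 1⊕0⊕0⊕0⊕1⊕0⊕0⊕1⊕0⊕0⊕1⊕0⊕0⊕0⊕1⊕0 = 1
s8 (pos 8,9,10,11,12,13,14,15,24,25,26,27,28,29,30,31): 0⊕1⊕0⊕1⊕1⊕0⊕0⊕1⊕1⊕0⊕1⊕0⊕0⊕0⊕1⊕0 = 1
s16 (pos 16,17,18,19,20,21,22,23,24,25,26,27,28,29,30,31): 0⊕1⊕1⊕0⊕0⊕0⊕1⊕0⊕1⊕0⊕1⊕0⊕0⊕0⊕1⊕0 = 0
Syndrome s16…s1 = 01111 → error at position 15.
Flip position 15: 0011000010110010110001010100010 → 0011000010110000110001010100010
Read data bits from positions 3,5,6,7,9,10,11,12,13,14,15,17,18,19,20,21,22,23,24,25,26,27,28,29,30,31: 10001011000110001010100010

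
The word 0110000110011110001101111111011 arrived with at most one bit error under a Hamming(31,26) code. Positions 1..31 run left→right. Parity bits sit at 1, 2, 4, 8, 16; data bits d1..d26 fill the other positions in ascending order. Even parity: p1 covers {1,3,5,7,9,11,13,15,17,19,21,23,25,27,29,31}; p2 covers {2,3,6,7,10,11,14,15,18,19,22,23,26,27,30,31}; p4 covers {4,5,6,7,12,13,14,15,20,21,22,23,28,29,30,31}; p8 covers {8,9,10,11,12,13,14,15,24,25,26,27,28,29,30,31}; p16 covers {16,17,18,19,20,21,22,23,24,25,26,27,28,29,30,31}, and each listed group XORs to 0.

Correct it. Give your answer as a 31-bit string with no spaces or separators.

0110000110011110001101111101011

s1 (pos 1,3,5,7,9,11,13,15,17,19,21,23,25,27,29,31): 0⊕1⊕0⊕0⊕1⊕0⊕1⊕1⊕0⊕1⊕0⊕1⊕1⊕1⊕0⊕1 = 1
s2 (pos 2,3,6,7,10,11,14,15,18,19,22,23,26,27,30,31): 1⊕1⊕0⊕0⊕0⊕0⊕1⊕1⊕0⊕1⊕1⊕1⊕1⊕1⊕1⊕1 = 1
s4 (pos 4,5,6,7,12,13,14,15,20,21,22,23,28,29,30,31): 0⊕0⊕0⊕0⊕1⊕1⊕1⊕1⊕1⊕0⊕1⊕1⊕1⊕0⊕1⊕1 = 0
s8 (pos 8,9,10,11,12,13,14,15,24,25,26,27,28,29,30,31): 1⊕1⊕0⊕0⊕1⊕1⊕1⊕1⊕1⊕1⊕1⊕1⊕1⊕0⊕1⊕1 = 1
s16 (pos 16,17,18,19,20,21,22,23,24,25,26,27,28,29,30,31): 0⊕0⊕0⊕1⊕1⊕0⊕1⊕1⊕1⊕1⊕1⊕1⊕1⊕0⊕1⊕1 = 1
Syndrome s16…s1 = 11011 → error at position 27.
Flip position 27: 0110000110011110001101111111011 → 0110000110011110001101111101011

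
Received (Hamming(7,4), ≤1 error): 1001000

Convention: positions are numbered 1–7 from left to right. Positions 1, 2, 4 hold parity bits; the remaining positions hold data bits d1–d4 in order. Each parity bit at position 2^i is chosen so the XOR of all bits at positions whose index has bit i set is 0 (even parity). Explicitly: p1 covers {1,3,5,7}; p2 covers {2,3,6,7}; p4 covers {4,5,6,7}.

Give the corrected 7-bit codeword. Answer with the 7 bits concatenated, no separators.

s1 (pos 1,3,5,7): 1⊕0⊕0⊕0 = 1
s2 (pos 2,3,6,7): 0⊕0⊕0⊕0 = 0
s4 (pos 4,5,6,7): 1⊕0⊕0⊕0 = 1
Syndrome s4…s1 = 101 → error at position 5.
Flip position 5: 1001000 → 1001100

1001100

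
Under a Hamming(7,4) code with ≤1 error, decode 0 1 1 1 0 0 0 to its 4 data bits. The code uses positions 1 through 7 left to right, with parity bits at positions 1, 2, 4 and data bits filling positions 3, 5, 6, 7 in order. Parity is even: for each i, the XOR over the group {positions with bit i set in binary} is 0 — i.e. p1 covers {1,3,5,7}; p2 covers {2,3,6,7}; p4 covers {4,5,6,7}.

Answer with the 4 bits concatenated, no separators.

s1 (pos 1,3,5,7): 0⊕1⊕0⊕0 = 1
s2 (pos 2,3,6,7): 1⊕1⊕0⊕0 = 0
s4 (pos 4,5,6,7): 1⊕0⊕0⊕0 = 1
Syndrome s4…s1 = 101 → error at position 5.
Flip position 5: 0111000 → 0111100
Read data bits from positions 3,5,6,7: 1100

1100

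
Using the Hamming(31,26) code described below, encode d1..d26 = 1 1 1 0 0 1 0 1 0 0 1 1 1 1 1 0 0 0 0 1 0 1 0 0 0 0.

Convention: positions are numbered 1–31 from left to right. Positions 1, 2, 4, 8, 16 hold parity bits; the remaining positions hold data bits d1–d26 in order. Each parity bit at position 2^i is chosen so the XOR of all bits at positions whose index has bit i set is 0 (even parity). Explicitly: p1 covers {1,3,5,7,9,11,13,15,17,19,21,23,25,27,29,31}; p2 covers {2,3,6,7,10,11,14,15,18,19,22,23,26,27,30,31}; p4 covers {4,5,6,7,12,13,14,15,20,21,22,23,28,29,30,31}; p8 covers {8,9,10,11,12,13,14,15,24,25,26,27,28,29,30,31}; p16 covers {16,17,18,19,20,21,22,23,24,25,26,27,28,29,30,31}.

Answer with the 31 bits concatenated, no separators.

1111110101010010111100001010000

Place data at non-parity positions: p1 p2 1 p4 1 1 0 p8 0 1 0 1 0 0 1 p16 1 1 1 1 0 0 0 0 1 0 1 0 0 0 0
p1 (pos 1,3,5,7,9,11,13,15,17,19,21,23,25,27,29,31): XOR of data positions = 1⊕1⊕0⊕0⊕0⊕0⊕1⊕1⊕1⊕0⊕0⊕1⊕1⊕0⊕0 = 1
p2 (pos 2,3,6,7,10,11,14,15,18,19,22,23,26,27,30,31): XOR of data positions = 1⊕1⊕0⊕1⊕0⊕0⊕1⊕1⊕1⊕0⊕0⊕0⊕1⊕0⊕0 = 1
p4 (pos 4,5,6,7,12,13,14,15,20,21,22,23,28,29,30,31): XOR of data positions = 1⊕1⊕0⊕1⊕0⊕0⊕1⊕1⊕0⊕0⊕0⊕0⊕0⊕0⊕0 = 1
p8 (pos 8,9,10,11,12,13,14,15,24,25,26,27,28,29,30,31): XOR of data positions = 0⊕1⊕0⊕1⊕0⊕0⊕1⊕0⊕1⊕0⊕1⊕0⊕0⊕0⊕0 = 1
p16 (pos 16,17,18,19,20,21,22,23,24,25,26,27,28,29,30,31): XOR of data positions = 1⊕1⊕1⊕1⊕0⊕0⊕0⊕0⊕1⊕0⊕1⊕0⊕0⊕0⊕0 = 0
Codeword: 1111110101010010111100001010000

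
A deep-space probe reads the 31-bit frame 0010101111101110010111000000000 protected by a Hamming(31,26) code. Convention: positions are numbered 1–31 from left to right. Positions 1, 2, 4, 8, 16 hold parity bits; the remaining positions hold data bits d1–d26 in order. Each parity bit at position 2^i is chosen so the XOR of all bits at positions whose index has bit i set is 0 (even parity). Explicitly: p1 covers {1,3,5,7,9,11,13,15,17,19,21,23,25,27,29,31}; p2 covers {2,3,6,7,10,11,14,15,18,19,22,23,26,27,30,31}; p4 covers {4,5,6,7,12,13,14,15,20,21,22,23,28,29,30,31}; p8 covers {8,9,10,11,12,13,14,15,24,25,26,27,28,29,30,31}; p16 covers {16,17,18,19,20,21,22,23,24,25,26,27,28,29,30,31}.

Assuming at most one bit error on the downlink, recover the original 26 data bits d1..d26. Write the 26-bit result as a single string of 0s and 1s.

11011110111010111000000000

s1 (pos 1,3,5,7,9,11,13,15,17,19,21,23,25,27,29,31): 0⊕1⊕1⊕1⊕1⊕1⊕1⊕1⊕0⊕0⊕1⊕0⊕0⊕0⊕0⊕0 = 0
s2 (pos 2,3,6,7,10,11,14,15,18,19,22,23,26,27,30,31): 0⊕1⊕0⊕1⊕1⊕1⊕1⊕1⊕1⊕0⊕1⊕0⊕0⊕0⊕0⊕0 = 0
s4 (pos 4,5,6,7,12,13,14,15,20,21,22,23,28,29,30,31): 0⊕1⊕0⊕1⊕0⊕1⊕1⊕1⊕1⊕1⊕1⊕0⊕0⊕0⊕0⊕0 = 0
s8 (pos 8,9,10,11,12,13,14,15,24,25,26,27,28,29,30,31): 1⊕1⊕1⊕1⊕0⊕1⊕1⊕1⊕0⊕0⊕0⊕0⊕0⊕0⊕0⊕0 = 1
s16 (pos 16,17,18,19,20,21,22,23,24,25,26,27,28,29,30,31): 0⊕0⊕1⊕0⊕1⊕1⊕1⊕0⊕0⊕0⊕0⊕0⊕0⊕0⊕0⊕0 = 0
Syndrome s16…s1 = 01000 → error at position 8.
Flip position 8: 0010101111101110010111000000000 → 0010101011101110010111000000000
Read data bits from positions 3,5,6,7,9,10,11,12,13,14,15,17,18,19,20,21,22,23,24,25,26,27,28,29,30,31: 11011110111010111000000000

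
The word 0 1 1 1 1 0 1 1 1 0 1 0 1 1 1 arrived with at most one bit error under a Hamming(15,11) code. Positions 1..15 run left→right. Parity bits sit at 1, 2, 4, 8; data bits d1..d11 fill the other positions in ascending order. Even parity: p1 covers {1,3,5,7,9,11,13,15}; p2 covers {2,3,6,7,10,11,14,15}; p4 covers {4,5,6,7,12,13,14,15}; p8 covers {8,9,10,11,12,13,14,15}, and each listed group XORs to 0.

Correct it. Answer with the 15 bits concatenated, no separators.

s1 (pos 1,3,5,7,9,11,13,15): 0⊕1⊕1⊕1⊕1⊕1⊕1⊕1 = 1
s2 (pos 2,3,6,7,10,11,14,15): 1⊕1⊕0⊕1⊕0⊕1⊕1⊕1 = 0
s4 (pos 4,5,6,7,12,13,14,15): 1⊕1⊕0⊕1⊕0⊕1⊕1⊕1 = 0
s8 (pos 8,9,10,11,12,13,14,15): 1⊕1⊕0⊕1⊕0⊕1⊕1⊕1 = 0
Syndrome s8…s1 = 0001 → error at position 1.
Flip position 1: 011110111010111 → 111110111010111

111110111010111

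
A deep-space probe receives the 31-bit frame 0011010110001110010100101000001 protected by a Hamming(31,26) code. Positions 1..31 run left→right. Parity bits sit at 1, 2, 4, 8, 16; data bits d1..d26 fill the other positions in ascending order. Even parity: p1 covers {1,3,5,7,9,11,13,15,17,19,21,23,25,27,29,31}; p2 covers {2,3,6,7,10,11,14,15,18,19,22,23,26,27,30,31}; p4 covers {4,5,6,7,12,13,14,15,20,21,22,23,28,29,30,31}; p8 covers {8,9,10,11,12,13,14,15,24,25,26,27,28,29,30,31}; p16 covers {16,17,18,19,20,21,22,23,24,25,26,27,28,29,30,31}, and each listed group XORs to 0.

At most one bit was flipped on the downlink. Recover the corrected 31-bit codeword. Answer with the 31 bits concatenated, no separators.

0011010110001110010100101010001

s1 (pos 1,3,5,7,9,11,13,15,17,19,21,23,25,27,29,31): 0⊕1⊕0⊕0⊕1⊕0⊕1⊕1⊕0⊕0⊕0⊕1⊕1⊕0⊕0⊕1 = 1
s2 (pos 2,3,6,7,10,11,14,15,18,19,22,23,26,27,30,31): 0⊕1⊕1⊕0⊕0⊕0⊕1⊕1⊕1⊕0⊕0⊕1⊕0⊕0⊕0⊕1 = 1
s4 (pos 4,5,6,7,12,13,14,15,20,21,22,23,28,29,30,31): 1⊕0⊕1⊕0⊕0⊕1⊕1⊕1⊕1⊕0⊕0⊕1⊕0⊕0⊕0⊕1 = 0
s8 (pos 8,9,10,11,12,13,14,15,24,25,26,27,28,29,30,31): 1⊕1⊕0⊕0⊕0⊕1⊕1⊕1⊕0⊕1⊕0⊕0⊕0⊕0⊕0⊕1 = 1
s16 (pos 16,17,18,19,20,21,22,23,24,25,26,27,28,29,30,31): 0⊕0⊕1⊕0⊕1⊕0⊕0⊕1⊕0⊕1⊕0⊕0⊕0⊕0⊕0⊕1 = 1
Syndrome s16…s1 = 11011 → error at position 27.
Flip position 27: 0011010110001110010100101000001 → 0011010110001110010100101010001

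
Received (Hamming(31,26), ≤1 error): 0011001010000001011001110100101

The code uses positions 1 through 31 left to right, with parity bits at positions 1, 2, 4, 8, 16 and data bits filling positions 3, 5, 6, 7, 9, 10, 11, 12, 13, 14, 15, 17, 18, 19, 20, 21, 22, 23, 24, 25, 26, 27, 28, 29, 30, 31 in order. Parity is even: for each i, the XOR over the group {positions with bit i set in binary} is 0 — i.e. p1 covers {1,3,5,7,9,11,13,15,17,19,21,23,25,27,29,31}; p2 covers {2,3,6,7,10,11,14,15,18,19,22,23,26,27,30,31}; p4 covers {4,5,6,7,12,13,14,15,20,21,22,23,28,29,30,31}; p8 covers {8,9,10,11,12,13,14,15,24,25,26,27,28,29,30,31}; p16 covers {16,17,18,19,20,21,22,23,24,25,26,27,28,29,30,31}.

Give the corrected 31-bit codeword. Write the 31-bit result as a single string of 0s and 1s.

s1 (pos 1,3,5,7,9,11,13,15,17,19,21,23,25,27,29,31): 0⊕1⊕0⊕1⊕1⊕0⊕0⊕0⊕0⊕1⊕0⊕1⊕0⊕0⊕1⊕1 = 1
s2 (pos 2,3,6,7,10,11,14,15,18,19,22,23,26,27,30,31): 0⊕1⊕0⊕1⊕0⊕0⊕0⊕0⊕1⊕1⊕1⊕1⊕1⊕0⊕0⊕1 = 0
s4 (pos 4,5,6,7,12,13,14,15,20,21,22,23,28,29,30,31): 1⊕0⊕0⊕1⊕0⊕0⊕0⊕0⊕0⊕0⊕1⊕1⊕0⊕1⊕0⊕1 = 0
s8 (pos 8,9,10,11,12,13,14,15,24,25,26,27,28,29,30,31): 0⊕1⊕0⊕0⊕0⊕0⊕0⊕0⊕1⊕0⊕1⊕0⊕0⊕1⊕0⊕1 = 1
s16 (pos 16,17,18,19,20,21,22,23,24,25,26,27,28,29,30,31): 1⊕0⊕1⊕1⊕0⊕0⊕1⊕1⊕1⊕0⊕1⊕0⊕0⊕1⊕0⊕1 = 1
Syndrome s16…s1 = 11001 → error at position 25.
Flip position 25: 0011001010000001011001110100101 → 0011001010000001011001111100101

0011001010000001011001111100101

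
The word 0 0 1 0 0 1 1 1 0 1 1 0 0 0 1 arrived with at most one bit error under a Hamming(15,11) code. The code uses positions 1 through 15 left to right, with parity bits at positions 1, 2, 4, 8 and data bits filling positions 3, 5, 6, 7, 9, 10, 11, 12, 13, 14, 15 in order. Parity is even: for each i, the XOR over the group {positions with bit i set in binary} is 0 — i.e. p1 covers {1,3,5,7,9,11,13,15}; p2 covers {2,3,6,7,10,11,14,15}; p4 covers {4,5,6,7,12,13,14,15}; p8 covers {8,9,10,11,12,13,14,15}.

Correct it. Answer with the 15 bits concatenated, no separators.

s1 (pos 1,3,5,7,9,11,13,15): 0⊕1⊕0⊕1⊕0⊕1⊕0⊕1 = 0
s2 (pos 2,3,6,7,10,11,14,15): 0⊕1⊕1⊕1⊕1⊕1⊕0⊕1 = 0
s4 (pos 4,5,6,7,12,13,14,15): 0⊕0⊕1⊕1⊕0⊕0⊕0⊕1 = 1
s8 (pos 8,9,10,11,12,13,14,15): 1⊕0⊕1⊕1⊕0⊕0⊕0⊕1 = 0
Syndrome s8…s1 = 0100 → error at position 4.
Flip position 4: 001001110110001 → 001101110110001

001101110110001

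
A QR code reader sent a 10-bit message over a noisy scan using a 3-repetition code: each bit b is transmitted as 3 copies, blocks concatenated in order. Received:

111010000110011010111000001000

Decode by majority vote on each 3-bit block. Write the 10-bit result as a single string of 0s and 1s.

1001101000

Block 1 (111): 3 ones → 1
Block 2 (010): 1 one → 0
Block 3 (000): 0 ones → 0
Block 4 (110): 2 ones → 1
Block 5 (011): 2 ones → 1
Block 6 (010): 1 one → 0
Block 7 (111): 3 ones → 1
Block 8 (000): 0 ones → 0
Block 9 (001): 1 one → 0
Block 10 (000): 0 ones → 0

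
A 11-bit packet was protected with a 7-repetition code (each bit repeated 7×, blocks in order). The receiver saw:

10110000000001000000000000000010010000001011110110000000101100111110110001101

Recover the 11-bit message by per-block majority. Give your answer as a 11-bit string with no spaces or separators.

Block 1 (1011000): 3 ones → 0
Block 2 (0000001): 1 one → 0
Block 3 (0000000): 0 ones → 0
Block 4 (0000000): 0 ones → 0
Block 5 (0010010): 2 ones → 0
Block 6 (0000010): 1 one → 0
Block 7 (1111011): 6 ones → 1
Block 8 (0000000): 0 ones → 0
Block 9 (1011001): 4 ones → 1
Block 10 (1111011): 6 ones → 1
Block 11 (0001101): 3 ones → 0

00000010110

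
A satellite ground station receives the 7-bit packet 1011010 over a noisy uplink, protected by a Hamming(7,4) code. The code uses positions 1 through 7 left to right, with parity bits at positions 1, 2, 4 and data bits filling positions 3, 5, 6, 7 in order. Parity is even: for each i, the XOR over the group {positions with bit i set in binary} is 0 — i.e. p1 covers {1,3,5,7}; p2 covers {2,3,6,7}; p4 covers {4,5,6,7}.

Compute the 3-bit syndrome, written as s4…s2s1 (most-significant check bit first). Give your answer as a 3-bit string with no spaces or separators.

000

s1 (pos 1,3,5,7): 1⊕1⊕0⊕0 = 0
s2 (pos 2,3,6,7): 0⊕1⊕1⊕0 = 0
s4 (pos 4,5,6,7): 1⊕0⊕1⊕0 = 0
Syndrome s4…s1 = 000 → no error.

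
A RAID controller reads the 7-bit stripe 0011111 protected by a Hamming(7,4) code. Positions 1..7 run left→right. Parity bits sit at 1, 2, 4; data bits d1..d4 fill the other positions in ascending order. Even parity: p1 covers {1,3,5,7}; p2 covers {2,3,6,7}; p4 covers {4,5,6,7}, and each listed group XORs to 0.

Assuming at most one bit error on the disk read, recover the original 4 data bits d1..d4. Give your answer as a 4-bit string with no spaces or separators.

0111

s1 (pos 1,3,5,7): 0⊕1⊕1⊕1 = 1
s2 (pos 2,3,6,7): 0⊕1⊕1⊕1 = 1
s4 (pos 4,5,6,7): 1⊕1⊕1⊕1 = 0
Syndrome s4…s1 = 011 → error at position 3.
Flip position 3: 0011111 → 0001111
Read data bits from positions 3,5,6,7: 0111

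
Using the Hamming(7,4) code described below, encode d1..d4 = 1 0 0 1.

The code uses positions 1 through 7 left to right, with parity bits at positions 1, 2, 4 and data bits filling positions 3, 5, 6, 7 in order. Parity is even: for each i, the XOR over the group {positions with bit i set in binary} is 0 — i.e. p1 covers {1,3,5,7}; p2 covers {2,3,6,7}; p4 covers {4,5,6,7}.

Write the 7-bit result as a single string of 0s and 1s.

Place data at non-parity positions: p1 p2 1 p4 0 0 1
p1 (pos 1,3,5,7): XOR of data positions = 1⊕0⊕1 = 0
p2 (pos 2,3,6,7): XOR of data positions = 1⊕0⊕1 = 0
p4 (pos 4,5,6,7): XOR of data positions = 0⊕0⊕1 = 1
Codeword: 0011001

0011001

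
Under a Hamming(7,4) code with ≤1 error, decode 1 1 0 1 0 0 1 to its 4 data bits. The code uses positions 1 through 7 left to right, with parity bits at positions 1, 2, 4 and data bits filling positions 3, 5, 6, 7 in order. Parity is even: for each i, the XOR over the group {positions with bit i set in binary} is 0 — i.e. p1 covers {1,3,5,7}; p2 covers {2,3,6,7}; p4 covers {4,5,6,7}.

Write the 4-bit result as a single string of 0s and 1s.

0001

s1 (pos 1,3,5,7): 1⊕0⊕0⊕1 = 0
s2 (pos 2,3,6,7): 1⊕0⊕0⊕1 = 0
s4 (pos 4,5,6,7): 1⊕0⊕0⊕1 = 0
Syndrome s4…s1 = 000 → no error.
Read data bits from positions 3,5,6,7: 0001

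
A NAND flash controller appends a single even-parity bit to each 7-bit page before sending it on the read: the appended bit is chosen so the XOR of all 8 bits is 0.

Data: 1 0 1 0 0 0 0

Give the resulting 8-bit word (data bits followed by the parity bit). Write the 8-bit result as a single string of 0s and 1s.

10100000

XOR of the 7 data bits: 1⊕0⊕1⊕0⊕0⊕0⊕0 = 0
Parity bit = 0 (so all 8 bits XOR to 0).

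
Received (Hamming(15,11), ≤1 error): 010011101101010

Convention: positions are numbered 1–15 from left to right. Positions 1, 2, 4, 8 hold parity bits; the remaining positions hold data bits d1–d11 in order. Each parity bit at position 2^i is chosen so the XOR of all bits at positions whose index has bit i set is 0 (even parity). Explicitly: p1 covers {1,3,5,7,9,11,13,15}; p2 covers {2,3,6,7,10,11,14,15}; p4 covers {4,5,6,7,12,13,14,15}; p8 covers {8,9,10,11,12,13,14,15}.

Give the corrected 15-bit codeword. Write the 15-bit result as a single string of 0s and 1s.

010011001101010

s1 (pos 1,3,5,7,9,11,13,15): 0⊕0⊕1⊕1⊕1⊕0⊕0⊕0 = 1
s2 (pos 2,3,6,7,10,11,14,15): 1⊕0⊕1⊕1⊕1⊕0⊕1⊕0 = 1
s4 (pos 4,5,6,7,12,13,14,15): 0⊕1⊕1⊕1⊕1⊕0⊕1⊕0 = 1
s8 (pos 8,9,10,11,12,13,14,15): 0⊕1⊕1⊕0⊕1⊕0⊕1⊕0 = 0
Syndrome s8…s1 = 0111 → error at position 7.
Flip position 7: 010011101101010 → 010011001101010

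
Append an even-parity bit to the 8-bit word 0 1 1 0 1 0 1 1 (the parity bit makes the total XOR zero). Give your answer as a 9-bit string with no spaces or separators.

XOR of the 8 data bits: 0⊕1⊕1⊕0⊕1⊕0⊕1⊕1 = 1
Parity bit = 1 (so all 9 bits XOR to 0).

011010111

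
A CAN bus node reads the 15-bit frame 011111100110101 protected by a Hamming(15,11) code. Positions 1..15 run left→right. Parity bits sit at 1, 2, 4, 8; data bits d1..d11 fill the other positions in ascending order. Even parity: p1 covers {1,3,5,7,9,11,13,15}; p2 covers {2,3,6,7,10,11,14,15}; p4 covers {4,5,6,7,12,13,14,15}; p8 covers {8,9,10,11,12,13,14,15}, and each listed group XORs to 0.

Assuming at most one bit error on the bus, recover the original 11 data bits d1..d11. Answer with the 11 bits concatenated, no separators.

11110110101

s1 (pos 1,3,5,7,9,11,13,15): 0⊕1⊕1⊕1⊕0⊕1⊕1⊕1 = 0
s2 (pos 2,3,6,7,10,11,14,15): 1⊕1⊕1⊕1⊕1⊕1⊕0⊕1 = 1
s4 (pos 4,5,6,7,12,13,14,15): 1⊕1⊕1⊕1⊕0⊕1⊕0⊕1 = 0
s8 (pos 8,9,10,11,12,13,14,15): 0⊕0⊕1⊕1⊕0⊕1⊕0⊕1 = 0
Syndrome s8…s1 = 0010 → error at position 2.
Flip position 2: 011111100110101 → 001111100110101
Read data bits from positions 3,5,6,7,9,10,11,12,13,14,15: 11110110101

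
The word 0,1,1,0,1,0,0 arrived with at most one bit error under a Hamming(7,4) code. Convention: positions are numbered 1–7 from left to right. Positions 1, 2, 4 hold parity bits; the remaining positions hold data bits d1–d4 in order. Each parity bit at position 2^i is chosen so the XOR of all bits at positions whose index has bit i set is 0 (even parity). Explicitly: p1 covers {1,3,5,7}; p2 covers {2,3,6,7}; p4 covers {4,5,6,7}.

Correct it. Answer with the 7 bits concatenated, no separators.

0111100

s1 (pos 1,3,5,7): 0⊕1⊕1⊕0 = 0
s2 (pos 2,3,6,7): 1⊕1⊕0⊕0 = 0
s4 (pos 4,5,6,7): 0⊕1⊕0⊕0 = 1
Syndrome s4…s1 = 100 → error at position 4.
Flip position 4: 0110100 → 0111100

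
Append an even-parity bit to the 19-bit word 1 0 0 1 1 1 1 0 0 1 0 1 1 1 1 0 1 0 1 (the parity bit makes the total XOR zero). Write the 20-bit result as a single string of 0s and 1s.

10011110010111101010

XOR of the 19 data bits: 1⊕0⊕0⊕1⊕1⊕1⊕1⊕0⊕0⊕1⊕0⊕1⊕1⊕1⊕1⊕0⊕1⊕0⊕1 = 0
Parity bit = 0 (so all 20 bits XOR to 0).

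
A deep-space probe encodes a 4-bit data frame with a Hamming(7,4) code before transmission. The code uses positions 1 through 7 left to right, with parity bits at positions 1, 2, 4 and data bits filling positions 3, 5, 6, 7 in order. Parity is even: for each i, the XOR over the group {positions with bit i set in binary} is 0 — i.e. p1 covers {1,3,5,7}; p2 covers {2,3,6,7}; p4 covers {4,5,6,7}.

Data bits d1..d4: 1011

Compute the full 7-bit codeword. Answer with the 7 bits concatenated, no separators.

0110011

Place data at non-parity positions: p1 p2 1 p4 0 1 1
p1 (pos 1,3,5,7): XOR of data positions = 1⊕0⊕1 = 0
p2 (pos 2,3,6,7): XOR of data positions = 1⊕1⊕1 = 1
p4 (pos 4,5,6,7): XOR of data positions = 0⊕1⊕1 = 0
Codeword: 0110011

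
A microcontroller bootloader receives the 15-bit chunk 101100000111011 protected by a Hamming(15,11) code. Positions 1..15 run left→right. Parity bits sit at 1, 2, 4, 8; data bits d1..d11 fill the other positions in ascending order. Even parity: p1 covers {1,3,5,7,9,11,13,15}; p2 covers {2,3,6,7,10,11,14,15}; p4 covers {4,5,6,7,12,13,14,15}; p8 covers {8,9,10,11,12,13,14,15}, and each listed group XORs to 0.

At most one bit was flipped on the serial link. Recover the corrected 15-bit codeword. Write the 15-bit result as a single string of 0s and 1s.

101100000011011

s1 (pos 1,3,5,7,9,11,13,15): 1⊕1⊕0⊕0⊕0⊕1⊕0⊕1 = 0
s2 (pos 2,3,6,7,10,11,14,15): 0⊕1⊕0⊕0⊕1⊕1⊕1⊕1 = 1
s4 (pos 4,5,6,7,12,13,14,15): 1⊕0⊕0⊕0⊕1⊕0⊕1⊕1 = 0
s8 (pos 8,9,10,11,12,13,14,15): 0⊕0⊕1⊕1⊕1⊕0⊕1⊕1 = 1
Syndrome s8…s1 = 1010 → error at position 10.
Flip position 10: 101100000111011 → 101100000011011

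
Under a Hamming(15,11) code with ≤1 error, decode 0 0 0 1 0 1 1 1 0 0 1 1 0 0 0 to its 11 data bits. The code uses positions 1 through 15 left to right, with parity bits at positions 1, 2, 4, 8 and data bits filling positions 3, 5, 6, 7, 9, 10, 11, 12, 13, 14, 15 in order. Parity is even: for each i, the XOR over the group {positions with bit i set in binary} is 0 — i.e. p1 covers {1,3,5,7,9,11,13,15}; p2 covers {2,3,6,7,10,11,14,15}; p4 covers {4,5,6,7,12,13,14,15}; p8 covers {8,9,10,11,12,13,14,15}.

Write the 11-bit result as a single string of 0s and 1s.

00110111000

s1 (pos 1,3,5,7,9,11,13,15): 0⊕0⊕0⊕1⊕0⊕1⊕0⊕0 = 0
s2 (pos 2,3,6,7,10,11,14,15): 0⊕0⊕1⊕1⊕0⊕1⊕0⊕0 = 1
s4 (pos 4,5,6,7,12,13,14,15): 1⊕0⊕1⊕1⊕1⊕0⊕0⊕0 = 0
s8 (pos 8,9,10,11,12,13,14,15): 1⊕0⊕0⊕1⊕1⊕0⊕0⊕0 = 1
Syndrome s8…s1 = 1010 → error at position 10.
Flip position 10: 000101110011000 → 000101110111000
Read data bits from positions 3,5,6,7,9,10,11,12,13,14,15: 00110111000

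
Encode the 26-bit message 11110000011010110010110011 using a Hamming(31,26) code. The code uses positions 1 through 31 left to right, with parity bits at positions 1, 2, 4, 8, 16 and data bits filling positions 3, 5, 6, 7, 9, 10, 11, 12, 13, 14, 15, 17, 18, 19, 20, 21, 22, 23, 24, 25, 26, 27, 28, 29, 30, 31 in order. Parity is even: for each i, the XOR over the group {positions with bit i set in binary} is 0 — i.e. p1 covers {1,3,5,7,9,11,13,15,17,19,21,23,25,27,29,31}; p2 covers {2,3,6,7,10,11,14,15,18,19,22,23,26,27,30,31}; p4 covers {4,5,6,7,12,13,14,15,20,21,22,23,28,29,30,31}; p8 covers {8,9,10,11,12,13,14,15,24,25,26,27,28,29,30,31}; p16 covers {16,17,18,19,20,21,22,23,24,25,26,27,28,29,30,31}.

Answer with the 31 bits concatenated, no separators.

Place data at non-parity positions: p1 p2 1 p4 1 1 1 p8 0 0 0 0 0 1 1 p16 0 1 0 1 1 0 0 1 0 1 1 0 0 1 1
p1 (pos 1,3,5,7,9,11,13,15,17,19,21,23,25,27,29,31): XOR of data positions = 1⊕1⊕1⊕0⊕0⊕0⊕1⊕0⊕0⊕1⊕0⊕0⊕1⊕0⊕1 = 1
p2 (pos 2,3,6,7,10,11,14,15,18,19,22,23,26,27,30,31): XOR of data positions = 1⊕1⊕1⊕0⊕0⊕1⊕1⊕1⊕0⊕0⊕0⊕1⊕1⊕1⊕1 = 0
p4 (pos 4,5,6,7,12,13,14,15,20,21,22,23,28,29,30,31): XOR of data positions = 1⊕1⊕1⊕0⊕0⊕1⊕1⊕1⊕1⊕0⊕0⊕0⊕0⊕1⊕1 = 1
p8 (pos 8,9,10,11,12,13,14,15,24,25,26,27,28,29,30,31): XOR of data positions = 0⊕0⊕0⊕0⊕0⊕1⊕1⊕1⊕0⊕1⊕1⊕0⊕0⊕1⊕1 = 1
p16 (pos 16,17,18,19,20,21,22,23,24,25,26,27,28,29,30,31): XOR of data positions = 0⊕1⊕0⊕1⊕1⊕0⊕0⊕1⊕0⊕1⊕1⊕0⊕0⊕1⊕1 = 0
Codeword: 1011111100000110010110010110011

1011111100000110010110010110011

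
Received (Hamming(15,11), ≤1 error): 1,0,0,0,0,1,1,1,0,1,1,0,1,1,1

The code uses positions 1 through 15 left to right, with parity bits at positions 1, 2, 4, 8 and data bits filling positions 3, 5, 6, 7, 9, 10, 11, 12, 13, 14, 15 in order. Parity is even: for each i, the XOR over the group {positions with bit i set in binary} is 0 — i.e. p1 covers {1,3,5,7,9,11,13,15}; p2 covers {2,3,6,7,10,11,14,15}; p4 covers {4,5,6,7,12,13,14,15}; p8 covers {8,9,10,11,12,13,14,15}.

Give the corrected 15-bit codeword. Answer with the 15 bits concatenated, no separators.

s1 (pos 1,3,5,7,9,11,13,15): 1⊕0⊕0⊕1⊕0⊕1⊕1⊕1 = 1
s2 (pos 2,3,6,7,10,11,14,15): 0⊕0⊕1⊕1⊕1⊕1⊕1⊕1 = 0
s4 (pos 4,5,6,7,12,13,14,15): 0⊕0⊕1⊕1⊕0⊕1⊕1⊕1 = 1
s8 (pos 8,9,10,11,12,13,14,15): 1⊕0⊕1⊕1⊕0⊕1⊕1⊕1 = 0
Syndrome s8…s1 = 0101 → error at position 5.
Flip position 5: 100001110110111 → 100011110110111

100011110110111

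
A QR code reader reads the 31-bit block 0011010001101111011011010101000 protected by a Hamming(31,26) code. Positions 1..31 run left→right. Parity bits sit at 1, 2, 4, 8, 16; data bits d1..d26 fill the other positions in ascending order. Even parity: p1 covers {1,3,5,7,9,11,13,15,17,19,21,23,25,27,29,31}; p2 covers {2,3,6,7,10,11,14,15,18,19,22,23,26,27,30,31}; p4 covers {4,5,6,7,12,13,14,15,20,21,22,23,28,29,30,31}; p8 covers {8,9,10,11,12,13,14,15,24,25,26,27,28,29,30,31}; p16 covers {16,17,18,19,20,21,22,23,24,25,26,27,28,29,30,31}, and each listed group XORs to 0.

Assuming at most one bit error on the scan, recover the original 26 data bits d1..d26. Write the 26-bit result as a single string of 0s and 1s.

10100110111011011010101000

s1 (pos 1,3,5,7,9,11,13,15,17,19,21,23,25,27,29,31): 0⊕1⊕0⊕0⊕0⊕1⊕1⊕1⊕0⊕1⊕1⊕0⊕0⊕0⊕0⊕0 = 0
s2 (pos 2,3,6,7,10,11,14,15,18,19,22,23,26,27,30,31): 0⊕1⊕1⊕0⊕1⊕1⊕1⊕1⊕1⊕1⊕1⊕0⊕1⊕0⊕0⊕0 = 0
s4 (pos 4,5,6,7,12,13,14,15,20,21,22,23,28,29,30,31): 1⊕0⊕1⊕0⊕0⊕1⊕1⊕1⊕0⊕1⊕1⊕0⊕1⊕0⊕0⊕0 = 0
s8 (pos 8,9,10,11,12,13,14,15,24,25,26,27,28,29,30,31): 0⊕0⊕1⊕1⊕0⊕1⊕1⊕1⊕1⊕0⊕1⊕0⊕1⊕0⊕0⊕0 = 0
s16 (pos 16,17,18,19,20,21,22,23,24,25,26,27,28,29,30,31): 1⊕0⊕1⊕1⊕0⊕1⊕1⊕0⊕1⊕0⊕1⊕0⊕1⊕0⊕0⊕0 = 0
Syndrome s16…s1 = 00000 → no error.
Read data bits from positions 3,5,6,7,9,10,11,12,13,14,15,17,18,19,20,21,22,23,24,25,26,27,28,29,30,31: 10100110111011011010101000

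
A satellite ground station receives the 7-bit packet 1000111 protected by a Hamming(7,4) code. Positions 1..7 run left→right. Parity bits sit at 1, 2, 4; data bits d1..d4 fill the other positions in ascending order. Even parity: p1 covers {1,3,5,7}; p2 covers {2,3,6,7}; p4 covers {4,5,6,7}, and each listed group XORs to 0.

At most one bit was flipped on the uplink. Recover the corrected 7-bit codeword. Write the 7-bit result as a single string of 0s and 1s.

1000011

s1 (pos 1,3,5,7): 1⊕0⊕1⊕1 = 1
s2 (pos 2,3,6,7): 0⊕0⊕1⊕1 = 0
s4 (pos 4,5,6,7): 0⊕1⊕1⊕1 = 1
Syndrome s4…s1 = 101 → error at position 5.
Flip position 5: 1000111 → 1000011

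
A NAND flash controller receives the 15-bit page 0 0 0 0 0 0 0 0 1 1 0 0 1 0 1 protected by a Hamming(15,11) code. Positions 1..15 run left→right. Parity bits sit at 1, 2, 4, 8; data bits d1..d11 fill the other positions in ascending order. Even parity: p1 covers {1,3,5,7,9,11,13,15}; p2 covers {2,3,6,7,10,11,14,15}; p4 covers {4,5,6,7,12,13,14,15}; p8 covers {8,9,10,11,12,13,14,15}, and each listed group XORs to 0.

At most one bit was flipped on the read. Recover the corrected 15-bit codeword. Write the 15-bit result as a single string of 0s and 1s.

s1 (pos 1,3,5,7,9,11,13,15): 0⊕0⊕0⊕0⊕1⊕0⊕1⊕1 = 1
s2 (pos 2,3,6,7,10,11,14,15): 0⊕0⊕0⊕0⊕1⊕0⊕0⊕1 = 0
s4 (pos 4,5,6,7,12,13,14,15): 0⊕0⊕0⊕0⊕0⊕1⊕0⊕1 = 0
s8 (pos 8,9,10,11,12,13,14,15): 0⊕1⊕1⊕0⊕0⊕1⊕0⊕1 = 0
Syndrome s8…s1 = 0001 → error at position 1.
Flip position 1: 000000001100101 → 100000001100101

100000001100101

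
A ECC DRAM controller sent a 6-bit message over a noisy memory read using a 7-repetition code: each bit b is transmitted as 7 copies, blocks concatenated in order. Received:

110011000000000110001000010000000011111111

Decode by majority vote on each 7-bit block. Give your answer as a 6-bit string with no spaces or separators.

Block 1 (1100110): 4 ones → 1
Block 2 (0000000): 0 ones → 0
Block 3 (0110001): 3 ones → 0
Block 4 (0000100): 1 one → 0
Block 5 (0000001): 1 one → 0
Block 6 (1111111): 7 ones → 1

100001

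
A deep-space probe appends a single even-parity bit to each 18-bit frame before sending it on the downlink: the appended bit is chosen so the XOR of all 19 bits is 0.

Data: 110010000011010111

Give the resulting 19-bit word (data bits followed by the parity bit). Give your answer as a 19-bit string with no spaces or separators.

XOR of the 18 data bits: 1⊕1⊕0⊕0⊕1⊕0⊕0⊕0⊕0⊕0⊕1⊕1⊕0⊕1⊕0⊕1⊕1⊕1 = 1
Parity bit = 1 (so all 19 bits XOR to 0).

1100100000110101111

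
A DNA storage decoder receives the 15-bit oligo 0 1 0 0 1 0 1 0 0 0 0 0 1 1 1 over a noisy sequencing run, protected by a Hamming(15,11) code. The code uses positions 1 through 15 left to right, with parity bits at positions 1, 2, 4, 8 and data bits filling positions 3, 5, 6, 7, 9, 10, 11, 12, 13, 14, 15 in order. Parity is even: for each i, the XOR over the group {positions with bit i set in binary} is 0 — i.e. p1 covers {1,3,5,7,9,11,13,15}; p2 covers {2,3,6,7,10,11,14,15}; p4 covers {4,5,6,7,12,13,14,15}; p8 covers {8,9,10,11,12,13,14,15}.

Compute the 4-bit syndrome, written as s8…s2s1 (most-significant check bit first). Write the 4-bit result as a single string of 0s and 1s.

1100

s1 (pos 1,3,5,7,9,11,13,15): 0⊕0⊕1⊕1⊕0⊕0⊕1⊕1 = 0
s2 (pos 2,3,6,7,10,11,14,15): 1⊕0⊕0⊕1⊕0⊕0⊕1⊕1 = 0
s4 (pos 4,5,6,7,12,13,14,15): 0⊕1⊕0⊕1⊕0⊕1⊕1⊕1 = 1
s8 (pos 8,9,10,11,12,13,14,15): 0⊕0⊕0⊕0⊕0⊕1⊕1⊕1 = 1
Syndrome s8…s1 = 1100 → error at position 12.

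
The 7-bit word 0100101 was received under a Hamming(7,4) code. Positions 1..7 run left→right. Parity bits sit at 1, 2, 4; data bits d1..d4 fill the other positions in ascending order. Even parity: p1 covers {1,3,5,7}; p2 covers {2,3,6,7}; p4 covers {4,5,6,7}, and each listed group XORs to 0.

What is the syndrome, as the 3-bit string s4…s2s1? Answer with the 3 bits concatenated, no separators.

s1 (pos 1,3,5,7): 0⊕0⊕1⊕1 = 0
s2 (pos 2,3,6,7): 1⊕0⊕0⊕1 = 0
s4 (pos 4,5,6,7): 0⊕1⊕0⊕1 = 0
Syndrome s4…s1 = 000 → no error.

000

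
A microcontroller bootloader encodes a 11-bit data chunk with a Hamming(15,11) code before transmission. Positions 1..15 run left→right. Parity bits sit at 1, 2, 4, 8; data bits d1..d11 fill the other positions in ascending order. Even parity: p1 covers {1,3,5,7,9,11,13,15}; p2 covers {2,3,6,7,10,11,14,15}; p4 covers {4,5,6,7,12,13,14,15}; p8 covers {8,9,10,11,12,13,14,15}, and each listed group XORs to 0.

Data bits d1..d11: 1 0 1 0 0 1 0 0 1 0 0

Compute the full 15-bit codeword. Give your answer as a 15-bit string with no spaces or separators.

Place data at non-parity positions: p1 p2 1 p4 0 1 0 p8 0 1 0 0 1 0 0
p1 (pos 1,3,5,7,9,11,13,15): XOR of data positions = 1⊕0⊕0⊕0⊕0⊕1⊕0 = 0
p2 (pos 2,3,6,7,10,11,14,15): XOR of data positions = 1⊕1⊕0⊕1⊕0⊕0⊕0 = 1
p4 (pos 4,5,6,7,12,13,14,15): XOR of data positions = 0⊕1⊕0⊕0⊕1⊕0⊕0 = 0
p8 (pos 8,9,10,11,12,13,14,15): XOR of data positions = 0⊕1⊕0⊕0⊕1⊕0⊕0 = 0
Codeword: 011001000100100

011001000100100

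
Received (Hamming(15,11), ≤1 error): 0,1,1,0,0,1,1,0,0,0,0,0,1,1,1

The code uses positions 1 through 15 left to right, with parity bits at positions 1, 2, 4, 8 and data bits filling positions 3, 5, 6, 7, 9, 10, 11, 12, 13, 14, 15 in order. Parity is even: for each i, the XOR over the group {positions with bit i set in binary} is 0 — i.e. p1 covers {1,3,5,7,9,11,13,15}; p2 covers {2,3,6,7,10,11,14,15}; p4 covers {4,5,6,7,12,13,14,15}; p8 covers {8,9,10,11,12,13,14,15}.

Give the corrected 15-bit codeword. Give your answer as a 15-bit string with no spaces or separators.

s1 (pos 1,3,5,7,9,11,13,15): 0⊕1⊕0⊕1⊕0⊕0⊕1⊕1 = 0
s2 (pos 2,3,6,7,10,11,14,15): 1⊕1⊕1⊕1⊕0⊕0⊕1⊕1 = 0
s4 (pos 4,5,6,7,12,13,14,15): 0⊕0⊕1⊕1⊕0⊕1⊕1⊕1 = 1
s8 (pos 8,9,10,11,12,13,14,15): 0⊕0⊕0⊕0⊕0⊕1⊕1⊕1 = 1
Syndrome s8…s1 = 1100 → error at position 12.
Flip position 12: 011001100000111 → 011001100001111

011001100001111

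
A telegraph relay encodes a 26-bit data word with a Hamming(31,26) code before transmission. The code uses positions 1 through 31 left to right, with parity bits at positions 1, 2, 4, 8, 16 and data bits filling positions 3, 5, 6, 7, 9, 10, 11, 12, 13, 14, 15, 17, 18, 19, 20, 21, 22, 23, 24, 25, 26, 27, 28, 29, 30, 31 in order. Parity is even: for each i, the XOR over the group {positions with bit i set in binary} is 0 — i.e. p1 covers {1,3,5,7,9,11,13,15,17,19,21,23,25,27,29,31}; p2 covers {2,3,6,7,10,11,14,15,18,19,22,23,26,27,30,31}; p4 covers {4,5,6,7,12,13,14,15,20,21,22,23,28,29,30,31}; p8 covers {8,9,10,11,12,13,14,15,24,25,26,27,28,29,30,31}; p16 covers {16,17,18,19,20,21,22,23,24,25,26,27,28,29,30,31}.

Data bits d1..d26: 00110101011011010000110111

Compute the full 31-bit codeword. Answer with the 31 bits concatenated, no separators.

Place data at non-parity positions: p1 p2 0 p4 0 1 1 p8 0 1 0 1 0 1 1 p16 0 1 1 0 1 0 0 0 0 1 1 0 1 1 1
p1 (pos 1,3,5,7,9,11,13,15,17,19,21,23,25,27,29,31): XOR of data positions = 0⊕0⊕1⊕0⊕0⊕0⊕1⊕0⊕1⊕1⊕0⊕0⊕1⊕1⊕1 = 1
p2 (pos 2,3,6,7,10,11,14,15,18,19,22,23,26,27,30,31): XOR of data positions = 0⊕1⊕1⊕1⊕0⊕1⊕1⊕1⊕1⊕0⊕0⊕1⊕1⊕1⊕1 = 1
p4 (pos 4,5,6,7,12,13,14,15,20,21,22,23,28,29,30,31): XOR of data positions = 0⊕1⊕1⊕1⊕0⊕1⊕1⊕0⊕1⊕0⊕0⊕0⊕1⊕1⊕1 = 1
p8 (pos 8,9,10,11,12,13,14,15,24,25,26,27,28,29,30,31): XOR of data positions = 0⊕1⊕0⊕1⊕0⊕1⊕1⊕0⊕0⊕1⊕1⊕0⊕1⊕1⊕1 = 1
p16 (pos 16,17,18,19,20,21,22,23,24,25,26,27,28,29,30,31): XOR of data positions = 0⊕1⊕1⊕0⊕1⊕0⊕0⊕0⊕0⊕1⊕1⊕0⊕1⊕1⊕1 = 0
Codeword: 1101011101010110011010000110111

1101011101010110011010000110111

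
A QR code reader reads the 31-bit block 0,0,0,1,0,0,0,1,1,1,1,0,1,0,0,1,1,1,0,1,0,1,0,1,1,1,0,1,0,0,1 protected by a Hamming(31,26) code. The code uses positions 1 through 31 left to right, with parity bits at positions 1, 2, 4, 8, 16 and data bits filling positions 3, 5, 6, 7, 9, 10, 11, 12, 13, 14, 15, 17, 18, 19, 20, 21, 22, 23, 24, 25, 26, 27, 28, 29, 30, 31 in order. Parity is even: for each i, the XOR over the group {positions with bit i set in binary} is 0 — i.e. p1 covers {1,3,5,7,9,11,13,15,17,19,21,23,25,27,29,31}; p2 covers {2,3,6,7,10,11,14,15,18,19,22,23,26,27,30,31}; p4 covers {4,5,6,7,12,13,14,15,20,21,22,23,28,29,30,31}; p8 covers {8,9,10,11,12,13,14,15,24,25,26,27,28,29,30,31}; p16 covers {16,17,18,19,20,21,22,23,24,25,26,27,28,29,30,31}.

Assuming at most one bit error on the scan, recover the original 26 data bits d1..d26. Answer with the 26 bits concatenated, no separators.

s1 (pos 1,3,5,7,9,11,13,15,17,19,21,23,25,27,29,31): 0⊕0⊕0⊕0⊕1⊕1⊕1⊕0⊕1⊕0⊕0⊕0⊕1⊕0⊕0⊕1 = 0
s2 (pos 2,3,6,7,10,11,14,15,18,19,22,23,26,27,30,31): 0⊕0⊕0⊕0⊕1⊕1⊕0⊕0⊕1⊕0⊕1⊕0⊕1⊕0⊕0⊕1 = 0
s4 (pos 4,5,6,7,12,13,14,15,20,21,22,23,28,29,30,31): 1⊕0⊕0⊕0⊕0⊕1⊕0⊕0⊕1⊕0⊕1⊕0⊕1⊕0⊕0⊕1 = 0
s8 (pos 8,9,10,11,12,13,14,15,24,25,26,27,28,29,30,31): 1⊕1⊕1⊕1⊕0⊕1⊕0⊕0⊕1⊕1⊕1⊕0⊕1⊕0⊕0⊕1 = 0
s16 (pos 16,17,18,19,20,21,22,23,24,25,26,27,28,29,30,31): 1⊕1⊕1⊕0⊕1⊕0⊕1⊕0⊕1⊕1⊕1⊕0⊕1⊕0⊕0⊕1 = 0
Syndrome s16…s1 = 00000 → no error.
Read data bits from positions 3,5,6,7,9,10,11,12,13,14,15,17,18,19,20,21,22,23,24,25,26,27,28,29,30,31: 00001110100110101011101001

00001110100110101011101001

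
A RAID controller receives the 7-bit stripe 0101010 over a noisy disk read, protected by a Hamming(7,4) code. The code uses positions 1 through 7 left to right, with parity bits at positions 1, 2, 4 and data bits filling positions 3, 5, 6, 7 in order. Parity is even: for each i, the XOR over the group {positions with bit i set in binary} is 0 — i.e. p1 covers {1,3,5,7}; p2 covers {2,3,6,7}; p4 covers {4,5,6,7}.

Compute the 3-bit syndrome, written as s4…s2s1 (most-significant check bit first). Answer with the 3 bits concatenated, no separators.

000

s1 (pos 1,3,5,7): 0⊕0⊕0⊕0 = 0
s2 (pos 2,3,6,7): 1⊕0⊕1⊕0 = 0
s4 (pos 4,5,6,7): 1⊕0⊕1⊕0 = 0
Syndrome s4…s1 = 000 → no error.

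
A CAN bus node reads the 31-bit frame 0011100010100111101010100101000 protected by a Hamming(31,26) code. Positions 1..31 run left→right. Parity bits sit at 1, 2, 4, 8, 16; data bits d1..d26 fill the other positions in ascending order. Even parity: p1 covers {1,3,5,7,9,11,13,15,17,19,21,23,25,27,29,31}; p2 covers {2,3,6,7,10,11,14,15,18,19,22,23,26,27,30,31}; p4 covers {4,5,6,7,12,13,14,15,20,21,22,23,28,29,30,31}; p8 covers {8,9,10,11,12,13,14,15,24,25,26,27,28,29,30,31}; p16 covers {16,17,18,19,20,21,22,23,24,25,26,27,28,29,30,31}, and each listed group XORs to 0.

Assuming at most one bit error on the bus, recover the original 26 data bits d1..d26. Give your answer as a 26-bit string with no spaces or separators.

s1 (pos 1,3,5,7,9,11,13,15,17,19,21,23,25,27,29,31): 0⊕1⊕1⊕0⊕1⊕1⊕0⊕1⊕1⊕1⊕1⊕1⊕0⊕0⊕0⊕0 = 1
s2 (pos 2,3,6,7,10,11,14,15,18,19,22,23,26,27,30,31): 0⊕1⊕0⊕0⊕0⊕1⊕1⊕1⊕0⊕1⊕0⊕1⊕1⊕0⊕0⊕0 = 1
s4 (pos 4,5,6,7,12,13,14,15,20,21,22,23,28,29,30,31): 1⊕1⊕0⊕0⊕0⊕0⊕1⊕1⊕0⊕1⊕0⊕1⊕1⊕0⊕0⊕0 = 1
s8 (pos 8,9,10,11,12,13,14,15,24,25,26,27,28,29,30,31): 0⊕1⊕0⊕1⊕0⊕0⊕1⊕1⊕0⊕0⊕1⊕0⊕1⊕0⊕0⊕0 = 0
s16 (pos 16,17,18,19,20,21,22,23,24,25,26,27,28,29,30,31): 1⊕1⊕0⊕1⊕0⊕1⊕0⊕1⊕0⊕0⊕1⊕0⊕1⊕0⊕0⊕0 = 1
Syndrome s16…s1 = 10111 → error at position 23.
Flip position 23: 0011100010100111101010100101000 → 0011100010100111101010000101000
Read data bits from positions 3,5,6,7,9,10,11,12,13,14,15,17,18,19,20,21,22,23,24,25,26,27,28,29,30,31: 11001010011101010000101000

11001010011101010000101000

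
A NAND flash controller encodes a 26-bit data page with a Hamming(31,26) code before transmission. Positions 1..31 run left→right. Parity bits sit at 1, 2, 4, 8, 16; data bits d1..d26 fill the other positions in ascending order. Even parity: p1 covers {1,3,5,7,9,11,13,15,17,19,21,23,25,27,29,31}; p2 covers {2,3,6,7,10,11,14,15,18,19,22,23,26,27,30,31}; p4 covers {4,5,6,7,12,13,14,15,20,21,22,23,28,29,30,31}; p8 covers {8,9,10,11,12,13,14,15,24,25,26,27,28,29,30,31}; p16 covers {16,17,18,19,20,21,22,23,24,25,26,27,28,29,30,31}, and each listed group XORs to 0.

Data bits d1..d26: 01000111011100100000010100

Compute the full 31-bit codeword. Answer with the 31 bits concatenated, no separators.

Place data at non-parity positions: p1 p2 0 p4 1 0 0 p8 0 1 1 1 0 1 1 p16 1 0 0 1 0 0 0 0 0 0 1 0 1 0 0
p1 (pos 1,3,5,7,9,11,13,15,17,19,21,23,25,27,29,31): XOR of data positions = 0⊕1⊕0⊕0⊕1⊕0⊕1⊕1⊕0⊕0⊕0⊕0⊕1⊕1⊕0 = 0
p2 (pos 2,3,6,7,10,11,14,15,18,19,22,23,26,27,30,31): XOR of data positions = 0⊕0⊕0⊕1⊕1⊕1⊕1⊕0⊕0⊕0⊕0⊕0⊕1⊕0⊕0 = 1
p4 (pos 4,5,6,7,12,13,14,15,20,21,22,23,28,29,30,31): XOR of data positions = 1⊕0⊕0⊕1⊕0⊕1⊕1⊕1⊕0⊕0⊕0⊕0⊕1⊕0⊕0 = 0
p8 (pos 8,9,10,11,12,13,14,15,24,25,26,27,28,29,30,31): XOR of data positions = 0⊕1⊕1⊕1⊕0⊕1⊕1⊕0⊕0⊕0⊕1⊕0⊕1⊕0⊕0 = 1
p16 (pos 16,17,18,19,20,21,22,23,24,25,26,27,28,29,30,31): XOR of data positions = 1⊕0⊕0⊕1⊕0⊕0⊕0⊕0⊕0⊕0⊕1⊕0⊕1⊕0⊕0 = 0
Codeword: 0100100101110110100100000010100

0100100101110110100100000010100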